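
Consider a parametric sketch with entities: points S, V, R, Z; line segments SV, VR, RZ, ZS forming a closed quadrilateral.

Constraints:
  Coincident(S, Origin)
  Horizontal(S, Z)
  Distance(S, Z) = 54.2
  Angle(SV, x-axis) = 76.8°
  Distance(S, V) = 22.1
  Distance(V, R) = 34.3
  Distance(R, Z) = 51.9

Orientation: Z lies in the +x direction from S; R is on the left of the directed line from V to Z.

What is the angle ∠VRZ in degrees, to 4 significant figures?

73.84°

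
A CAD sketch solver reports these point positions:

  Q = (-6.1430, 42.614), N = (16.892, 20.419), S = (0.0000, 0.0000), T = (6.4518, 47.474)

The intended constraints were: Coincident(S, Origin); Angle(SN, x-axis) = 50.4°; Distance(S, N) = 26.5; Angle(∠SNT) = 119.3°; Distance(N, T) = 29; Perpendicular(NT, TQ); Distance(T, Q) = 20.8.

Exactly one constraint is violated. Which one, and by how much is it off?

Distance(T, Q) = 20.8 — off by 7.30.

S = (0.00, 0.00) ✓; SN at 50.40° ✓; |SN| = 26.50 ✓; ∠SNT = 119.3° ✓; |NT| = 29.00 ✓; ∠(NT, TQ) = 90.00° ✓; |TQ| = 13.50 ✗.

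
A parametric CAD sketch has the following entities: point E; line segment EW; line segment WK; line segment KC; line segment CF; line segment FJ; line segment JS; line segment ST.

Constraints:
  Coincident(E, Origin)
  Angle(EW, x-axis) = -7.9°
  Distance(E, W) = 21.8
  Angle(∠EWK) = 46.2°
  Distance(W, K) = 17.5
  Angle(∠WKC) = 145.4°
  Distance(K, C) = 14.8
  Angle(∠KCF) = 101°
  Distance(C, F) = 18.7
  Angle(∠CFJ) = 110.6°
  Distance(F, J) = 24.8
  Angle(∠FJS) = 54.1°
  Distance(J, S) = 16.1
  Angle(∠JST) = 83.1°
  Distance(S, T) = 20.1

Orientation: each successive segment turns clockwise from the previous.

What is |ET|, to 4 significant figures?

12.24

E is at the origin; EW runs at -7.9° with length 21.8, so W = (21.59, -2.996). ∠EWK = 46.2° gives WK at -141.7° from the x-axis; with |WK| = 17.5, K = (7.860, -13.84). ∠WKC = 145.4° gives KC at -176.3° from the x-axis; with |KC| = 14.8, C = (-6.910, -14.80). ∠KCF = 101.0° gives CF at 104.7° from the x-axis; with |CF| = 18.7, F = (-11.65, 3.290). ∠CFJ = 110.6° gives FJ at 35.30° from the x-axis; with |FJ| = 24.8, J = (8.585, 17.62). ∠FJS = 54.1° gives JS at -90.60° from the x-axis; with |JS| = 16.1, S = (8.417, 1.522). ∠JST = 83.1° gives ST at 172.5° from the x-axis; with |ST| = 20.1, T = (-11.51, 4.146). Then |ET| = |T − E| = 12.24.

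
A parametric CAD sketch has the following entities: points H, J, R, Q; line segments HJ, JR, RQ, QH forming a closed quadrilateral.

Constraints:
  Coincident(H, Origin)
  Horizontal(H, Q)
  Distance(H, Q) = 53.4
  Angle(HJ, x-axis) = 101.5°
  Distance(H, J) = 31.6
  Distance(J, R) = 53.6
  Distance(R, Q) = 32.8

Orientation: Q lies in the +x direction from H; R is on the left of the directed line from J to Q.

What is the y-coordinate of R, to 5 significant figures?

32.225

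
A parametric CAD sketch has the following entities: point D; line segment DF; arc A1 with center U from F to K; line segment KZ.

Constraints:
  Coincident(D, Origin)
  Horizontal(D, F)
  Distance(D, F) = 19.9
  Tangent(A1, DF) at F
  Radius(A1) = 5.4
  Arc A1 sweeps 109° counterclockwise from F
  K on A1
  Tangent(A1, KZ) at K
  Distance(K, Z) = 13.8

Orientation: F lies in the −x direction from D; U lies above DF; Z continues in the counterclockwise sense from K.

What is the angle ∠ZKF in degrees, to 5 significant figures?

125.50°

D is at the origin; D and F share the same y with |DF| = 19.9 and F on the −x side, so F = (-19.900, 0.0000). Since A1 is tangent to DF there, UF ⟂ DF, so U = F + (0, 5.4) = (-19.900, 5.4000). On A1, F sits at bearing -90° from U; a 109° counterclockwise sweep puts K at bearing 19°, so K = U + 5.4·(cos 19°, sin 19°) = (-14.794, 7.1581). Since A1 is tangent to KZ there, UK ⟂ KZ, so KZ runs along (−sin 19°, cos 19°); with |KZ| = 13.8, Z = (-19.287, 20.206). Then cos ∠ZKF = KZ·KF / (|KZ||KF|), giving 125.50°.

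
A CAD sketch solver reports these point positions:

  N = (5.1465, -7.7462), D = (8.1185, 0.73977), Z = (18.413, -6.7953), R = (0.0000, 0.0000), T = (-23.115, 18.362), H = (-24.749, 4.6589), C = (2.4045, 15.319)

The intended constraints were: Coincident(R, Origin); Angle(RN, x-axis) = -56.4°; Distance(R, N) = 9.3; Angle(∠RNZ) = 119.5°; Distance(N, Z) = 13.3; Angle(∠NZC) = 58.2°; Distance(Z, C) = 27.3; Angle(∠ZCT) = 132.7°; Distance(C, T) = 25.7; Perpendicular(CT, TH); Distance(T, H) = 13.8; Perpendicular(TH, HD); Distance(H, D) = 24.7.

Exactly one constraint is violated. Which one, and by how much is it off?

Distance(H, D) = 24.7 — off by 8.40.

R = (0.00, 0.00) ✓; RN at -56.40° ✓; |RN| = 9.300 ✓; ∠RNZ = 119.5° ✓; |NZ| = 13.30 ✓; ∠NZC = 58.20° ✓; |ZC| = 27.30 ✓; ∠ZCT = 132.7° ✓; |CT| = 25.70 ✓; ∠(CT, TH) = 90.00° ✓; |TH| = 13.80 ✓; ∠(TH, HD) = 90.00° ✓; |HD| = 33.10 ✗.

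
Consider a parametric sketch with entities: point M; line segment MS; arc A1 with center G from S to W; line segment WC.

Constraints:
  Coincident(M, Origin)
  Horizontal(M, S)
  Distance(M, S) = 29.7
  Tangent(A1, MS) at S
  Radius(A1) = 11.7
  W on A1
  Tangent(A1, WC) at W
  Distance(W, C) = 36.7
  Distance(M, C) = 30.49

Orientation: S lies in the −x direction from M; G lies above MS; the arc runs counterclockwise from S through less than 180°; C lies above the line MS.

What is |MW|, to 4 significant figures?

21.53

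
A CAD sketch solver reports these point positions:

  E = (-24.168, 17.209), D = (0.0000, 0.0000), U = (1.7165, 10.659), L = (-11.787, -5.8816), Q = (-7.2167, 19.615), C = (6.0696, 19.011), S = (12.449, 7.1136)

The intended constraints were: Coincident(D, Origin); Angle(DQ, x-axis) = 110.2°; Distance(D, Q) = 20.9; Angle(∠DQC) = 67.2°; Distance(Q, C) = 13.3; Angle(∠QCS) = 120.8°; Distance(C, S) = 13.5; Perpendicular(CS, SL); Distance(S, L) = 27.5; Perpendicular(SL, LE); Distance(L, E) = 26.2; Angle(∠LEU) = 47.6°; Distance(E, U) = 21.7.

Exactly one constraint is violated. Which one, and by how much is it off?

Distance(E, U) = 21.7 — off by 5.00.

D = (0.00, 0.00) ✓; DQ at 110.2° ✓; |DQ| = 20.90 ✓; ∠DQC = 67.20° ✓; |QC| = 13.30 ✓; ∠QCS = 120.8° ✓; |CS| = 13.50 ✓; ∠(CS, SL) = 90.00° ✓; |SL| = 27.50 ✓; ∠(SL, LE) = 90.00° ✓; |LE| = 26.20 ✓; ∠LEU = 47.60° ✓; |EU| = 26.70 ✗.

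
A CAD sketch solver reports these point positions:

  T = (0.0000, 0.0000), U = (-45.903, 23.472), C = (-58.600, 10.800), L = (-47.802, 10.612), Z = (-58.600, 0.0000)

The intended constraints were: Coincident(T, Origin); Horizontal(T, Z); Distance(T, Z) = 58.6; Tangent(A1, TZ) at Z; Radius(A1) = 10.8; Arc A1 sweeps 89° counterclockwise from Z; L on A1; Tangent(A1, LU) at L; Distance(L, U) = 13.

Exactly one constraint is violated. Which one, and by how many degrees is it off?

Tangent(A1, LU) at L — off by 7.40°.

T = (0.00, 0.00) ✓; T.y = 0.00, Z.y = 0.00 ✓; |TZ| = 58.60 ✓; ∠(CZ, ZT) = 90.00° ✓; |CZ| = 10.80 ✓; bearing(C→L) − bearing(C→Z) = 89.00° ✓; |CL| = 10.80 ✓; ∠(CL, LU) = 97.40° ✗; |LU| = 13.00 ✓.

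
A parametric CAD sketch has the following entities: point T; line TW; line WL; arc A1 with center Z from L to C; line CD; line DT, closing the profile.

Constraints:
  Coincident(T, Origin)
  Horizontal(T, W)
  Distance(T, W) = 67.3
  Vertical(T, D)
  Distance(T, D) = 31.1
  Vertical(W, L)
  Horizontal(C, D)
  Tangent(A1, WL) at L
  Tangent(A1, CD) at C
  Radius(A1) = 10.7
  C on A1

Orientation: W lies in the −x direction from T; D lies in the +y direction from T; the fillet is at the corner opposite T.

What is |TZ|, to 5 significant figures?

60.164

T and D share the same x with |TD| = 31.1 and D on the +y side, so D = (0.0000, 31.100). The virtual corner opposite T is at (-67.300, 31.100). A1 meets WL tangentially, so ZL is at right angles to WL and tangency of A1 to CD means the radius ZC is perpendicular to CD, with radius 10.7, so the center Z sits 10.7 in from both sides at Z = (-56.600, 20.400). Then |TZ| = |Z − T| = 60.164.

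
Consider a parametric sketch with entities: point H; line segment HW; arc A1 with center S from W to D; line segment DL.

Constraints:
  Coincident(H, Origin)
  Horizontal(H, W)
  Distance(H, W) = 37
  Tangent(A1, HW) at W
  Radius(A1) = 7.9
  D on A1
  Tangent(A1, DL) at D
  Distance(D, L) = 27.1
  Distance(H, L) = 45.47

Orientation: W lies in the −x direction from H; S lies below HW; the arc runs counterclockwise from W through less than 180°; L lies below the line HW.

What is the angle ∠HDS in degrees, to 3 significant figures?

17.1°

Checks: |HW| = 37.00 ✓; |SD| = 7.900 ✓; ∠(SD, DL) = 90.00° ✓; |DL| = 27.10 ✓; |HL| = 45.47 ✓.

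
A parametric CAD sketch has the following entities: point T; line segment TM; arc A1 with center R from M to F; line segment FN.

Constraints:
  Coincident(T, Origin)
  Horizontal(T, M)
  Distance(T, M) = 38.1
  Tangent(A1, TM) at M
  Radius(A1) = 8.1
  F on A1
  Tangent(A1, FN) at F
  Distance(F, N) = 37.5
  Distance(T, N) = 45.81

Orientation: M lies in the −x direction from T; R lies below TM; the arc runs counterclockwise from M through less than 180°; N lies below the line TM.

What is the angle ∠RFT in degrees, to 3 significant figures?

24.6°

Checks: |RF| = 8.100 ✓; ∠(RF, FN) = 90.00° ✓; |FN| = 37.50 ✓; |TN| = 45.81 ✓.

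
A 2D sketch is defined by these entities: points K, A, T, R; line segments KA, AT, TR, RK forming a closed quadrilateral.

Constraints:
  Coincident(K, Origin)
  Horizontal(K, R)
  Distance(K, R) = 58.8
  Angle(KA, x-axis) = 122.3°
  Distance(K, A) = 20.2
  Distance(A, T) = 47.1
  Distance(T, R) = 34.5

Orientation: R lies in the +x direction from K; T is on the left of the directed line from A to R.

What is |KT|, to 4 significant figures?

43.74

K is at the origin; KR is horizontal with |KR| = 58.8 and R in +x, so R = (58.8, 0). KA runs at 122.3° with |KA| = 20.2, so A = (-10.79, 17.07). T is determined by |AT| = 47.1 and |TR| = 34.5 together: it lies at the intersection of circle(A, 47.1) and circle(R, 34.5). With |AR| = 71.66, the foot of the radical line on AR is 43.00 from A and the perpendicular offset is √(47.1² − 43.00²) = 19.21. Taking the left-of-AR solution: T = (35.55, 25.49).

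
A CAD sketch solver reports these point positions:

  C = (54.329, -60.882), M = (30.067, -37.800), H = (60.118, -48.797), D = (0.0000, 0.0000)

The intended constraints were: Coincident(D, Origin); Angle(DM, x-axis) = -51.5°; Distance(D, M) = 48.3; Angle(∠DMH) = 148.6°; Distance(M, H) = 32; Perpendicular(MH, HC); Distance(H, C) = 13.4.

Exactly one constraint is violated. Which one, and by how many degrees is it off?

Perpendicular(MH, HC) — off by 5.50°.

D = (0.00, 0.00) ✓; DM at -51.50° ✓; |DM| = 48.30 ✓; ∠DMH = 148.6° ✓; |MH| = 32.00 ✓; ∠(MH, HC) = 95.50° ✗; |HC| = 13.40 ✓.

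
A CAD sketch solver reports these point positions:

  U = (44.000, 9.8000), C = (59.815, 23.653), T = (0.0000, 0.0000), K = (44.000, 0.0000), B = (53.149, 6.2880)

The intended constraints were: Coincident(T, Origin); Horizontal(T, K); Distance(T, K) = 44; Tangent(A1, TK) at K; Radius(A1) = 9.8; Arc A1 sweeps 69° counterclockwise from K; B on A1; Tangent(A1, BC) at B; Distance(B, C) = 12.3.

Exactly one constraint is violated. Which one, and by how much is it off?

Distance(B, C) = 12.3 — off by 6.30.

T = (0.00, 0.00) ✓; T.y = 0.00, K.y = 0.00 ✓; |TK| = 44.00 ✓; ∠(UK, KT) = 90.00° ✓; |UK| = 9.800 ✓; bearing(U→B) − bearing(U→K) = 69.00° ✓; |UB| = 9.800 ✓; ∠(UB, BC) = 90.00° ✓; |BC| = 18.60 ✗.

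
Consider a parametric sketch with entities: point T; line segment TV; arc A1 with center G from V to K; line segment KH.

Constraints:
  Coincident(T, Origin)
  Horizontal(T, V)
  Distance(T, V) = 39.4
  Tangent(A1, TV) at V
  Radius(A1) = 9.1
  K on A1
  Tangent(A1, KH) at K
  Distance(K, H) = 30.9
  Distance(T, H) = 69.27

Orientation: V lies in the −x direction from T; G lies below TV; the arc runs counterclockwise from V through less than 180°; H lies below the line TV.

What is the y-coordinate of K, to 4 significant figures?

-5.216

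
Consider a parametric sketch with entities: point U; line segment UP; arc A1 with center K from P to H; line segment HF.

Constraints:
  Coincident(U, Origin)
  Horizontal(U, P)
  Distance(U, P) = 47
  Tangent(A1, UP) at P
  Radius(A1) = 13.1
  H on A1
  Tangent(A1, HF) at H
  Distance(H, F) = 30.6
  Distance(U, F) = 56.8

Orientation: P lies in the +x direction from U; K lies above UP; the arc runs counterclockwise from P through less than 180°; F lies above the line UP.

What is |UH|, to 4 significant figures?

60.69

U is at the origin; U and P share the same y with |UP| = 47.0 and P on the +x side, so P = (47.00, 0.000). Since A1 is tangent to UP there, KP ⟂ UP, so K = P + (0, 13.1) = (47.00, 13.10). Since KH ⟂ HF (tangency), |KF| = √(13.1² + 30.6²) = 33.29 regardless of where H sits on A1. So F lies on both circle(U, 56.8) and circle(K, 33.29); the above-UP intersection is F = (35.50, 44.34). H is the foot of the tangent from F: H = (56.52, 22.10).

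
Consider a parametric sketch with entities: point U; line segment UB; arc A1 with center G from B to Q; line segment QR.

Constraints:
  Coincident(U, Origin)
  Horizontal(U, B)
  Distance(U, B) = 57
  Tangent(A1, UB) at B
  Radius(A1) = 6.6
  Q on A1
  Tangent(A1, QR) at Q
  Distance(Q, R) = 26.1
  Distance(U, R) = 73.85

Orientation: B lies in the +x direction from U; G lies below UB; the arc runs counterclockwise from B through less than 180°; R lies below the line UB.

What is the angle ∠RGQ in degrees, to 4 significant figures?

75.81°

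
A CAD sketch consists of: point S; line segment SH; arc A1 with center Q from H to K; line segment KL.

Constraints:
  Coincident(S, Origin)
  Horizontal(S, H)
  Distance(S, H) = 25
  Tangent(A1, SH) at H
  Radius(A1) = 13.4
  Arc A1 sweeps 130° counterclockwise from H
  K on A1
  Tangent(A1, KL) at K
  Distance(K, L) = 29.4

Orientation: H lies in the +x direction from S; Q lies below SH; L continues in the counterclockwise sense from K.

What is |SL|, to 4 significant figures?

55.81

S is at the origin; SH is horizontal with |SH| = 25.0 and H on the +x side, so H = (25.00, 0.000). Since A1 is tangent to SH there, QH ⟂ SH, so Q = H + (0, -13.4) = (25.00, -13.40). On A1, H sits at bearing 90° from Q; a 130° counterclockwise sweep puts K at bearing 220°, so K = Q + 13.4·(cos 220°, sin 220°) = (14.74, -22.01). Since A1 is tangent to KL there, QK ⟂ KL, so KL runs along (−sin 220°, cos 220°); with |KL| = 29.4, L = (33.63, -44.54). Then |SL| = |L − S| = 55.81.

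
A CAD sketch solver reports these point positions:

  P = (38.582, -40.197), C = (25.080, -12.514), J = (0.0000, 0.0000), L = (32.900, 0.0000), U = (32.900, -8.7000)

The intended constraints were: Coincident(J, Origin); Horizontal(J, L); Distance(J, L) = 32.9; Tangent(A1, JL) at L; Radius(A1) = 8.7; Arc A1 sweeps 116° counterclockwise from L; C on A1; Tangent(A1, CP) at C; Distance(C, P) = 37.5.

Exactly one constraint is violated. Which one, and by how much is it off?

Distance(C, P) = 37.5 — off by 6.70.

J = (0.00, 0.00) ✓; J.y = 0.00, L.y = 0.00 ✓; |JL| = 32.90 ✓; ∠(UL, LJ) = 90.00° ✓; |UL| = 8.700 ✓; bearing(U→C) − bearing(U→L) = 116.0° ✓; |UC| = 8.701 ✓; ∠(UC, CP) = 90.00° ✓; |CP| = 30.80 ✗.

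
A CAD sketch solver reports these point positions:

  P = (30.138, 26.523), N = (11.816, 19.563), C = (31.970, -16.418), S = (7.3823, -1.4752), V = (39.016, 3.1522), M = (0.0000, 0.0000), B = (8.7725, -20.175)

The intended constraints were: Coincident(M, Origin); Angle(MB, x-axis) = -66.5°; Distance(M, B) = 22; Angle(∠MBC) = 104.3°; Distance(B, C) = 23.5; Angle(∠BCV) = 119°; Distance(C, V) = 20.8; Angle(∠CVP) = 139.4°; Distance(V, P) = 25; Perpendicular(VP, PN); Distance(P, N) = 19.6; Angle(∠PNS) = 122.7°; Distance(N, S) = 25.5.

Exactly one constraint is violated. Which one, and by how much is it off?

Distance(N, S) = 25.5 — off by 4.00.

M = (0.00, 0.00) ✓; MB at -66.50° ✓; |MB| = 22.00 ✓; ∠MBC = 104.3° ✓; |BC| = 23.50 ✓; ∠BCV = 119.0° ✓; |CV| = 20.80 ✓; ∠CVP = 139.4° ✓; |VP| = 25.00 ✓; ∠(VP, PN) = 90.00° ✓; |PN| = 19.60 ✓; ∠PNS = 122.7° ✓; |NS| = 21.50 ✗.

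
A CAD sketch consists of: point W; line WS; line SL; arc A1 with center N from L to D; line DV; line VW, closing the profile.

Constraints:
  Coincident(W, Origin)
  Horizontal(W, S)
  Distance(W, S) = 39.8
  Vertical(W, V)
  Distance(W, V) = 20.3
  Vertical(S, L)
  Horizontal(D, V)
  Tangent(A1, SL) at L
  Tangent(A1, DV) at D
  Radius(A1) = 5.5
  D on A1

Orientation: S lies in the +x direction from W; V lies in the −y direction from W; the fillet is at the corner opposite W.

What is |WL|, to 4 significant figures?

42.46

W is at the origin; WS is horizontal with |WS| = 39.8 and S on the +x side, so S = (39.80, 0.000). WV is vertical with |WV| = 20.3 and V on the −y side, so V = (0.000, -20.30). The virtual corner opposite W is at (39.80, -20.30). Since A1 is tangent to SL there, NL ⟂ SL and A1 meets DV tangentially, so ND is at right angles to DV, with radius 5.5, so the center N sits 5.5 in from both sides at N = (34.30, -14.80). That places the tangent points at L = (39.80, -14.80) on SL and D = (34.30, -20.30) on DV. Then |WL| = |L − W| = 42.46.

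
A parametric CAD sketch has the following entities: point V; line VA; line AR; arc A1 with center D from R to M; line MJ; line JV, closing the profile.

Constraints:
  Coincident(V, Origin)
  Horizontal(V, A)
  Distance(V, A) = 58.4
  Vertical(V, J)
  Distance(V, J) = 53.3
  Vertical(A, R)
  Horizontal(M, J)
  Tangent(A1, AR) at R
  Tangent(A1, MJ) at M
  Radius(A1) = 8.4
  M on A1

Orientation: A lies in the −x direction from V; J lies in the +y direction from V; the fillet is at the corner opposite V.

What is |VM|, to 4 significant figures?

73.08

V is at the origin; VA is horizontal with |VA| = 58.4 and A on the −x side, so A = (-58.40, 0.000). VJ is vertical with |VJ| = 53.3 and J on the +y side, so J = (0.000, 53.30). The virtual corner opposite V is at (-58.40, 53.30). Since A1 is tangent to AR there, DR ⟂ AR and A1 meets MJ tangentially, so DM is at right angles to MJ, with radius 8.4, so the center D sits 8.4 in from both sides at D = (-50.00, 44.90). That places the tangent points at R = (-58.40, 44.90) on AR and M = (-50.00, 53.30) on MJ. Then |VM| = |M − V| = 73.08.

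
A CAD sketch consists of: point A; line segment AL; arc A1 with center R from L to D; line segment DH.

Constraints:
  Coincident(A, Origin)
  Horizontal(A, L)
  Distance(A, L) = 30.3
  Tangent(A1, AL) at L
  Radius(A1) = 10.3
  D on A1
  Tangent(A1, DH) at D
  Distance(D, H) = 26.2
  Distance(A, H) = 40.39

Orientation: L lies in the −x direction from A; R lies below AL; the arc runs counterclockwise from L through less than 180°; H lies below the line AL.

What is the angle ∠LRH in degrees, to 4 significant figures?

155.3°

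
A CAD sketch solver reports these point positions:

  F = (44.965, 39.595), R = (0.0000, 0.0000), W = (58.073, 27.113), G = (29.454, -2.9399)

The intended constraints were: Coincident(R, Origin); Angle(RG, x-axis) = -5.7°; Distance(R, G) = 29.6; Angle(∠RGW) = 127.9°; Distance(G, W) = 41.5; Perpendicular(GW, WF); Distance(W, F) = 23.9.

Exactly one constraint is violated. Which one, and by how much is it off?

Distance(W, F) = 23.9 — off by 5.80.

R = (0.00, 0.00) ✓; RG at -5.700° ✓; |RG| = 29.60 ✓; ∠RGW = 127.9° ✓; |GW| = 41.50 ✓; ∠(GW, WF) = 90.00° ✓; |WF| = 18.10 ✗.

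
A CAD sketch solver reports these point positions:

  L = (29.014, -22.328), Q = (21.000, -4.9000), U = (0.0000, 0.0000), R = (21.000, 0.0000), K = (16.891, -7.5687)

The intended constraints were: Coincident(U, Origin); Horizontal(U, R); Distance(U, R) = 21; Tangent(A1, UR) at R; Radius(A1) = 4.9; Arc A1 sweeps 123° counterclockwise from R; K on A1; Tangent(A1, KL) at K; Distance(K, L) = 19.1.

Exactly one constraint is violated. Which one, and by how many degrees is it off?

Tangent(A1, KL) at K — off by 6.40°.

U = (0.00, 0.00) ✓; U.y = 0.00, R.y = 0.00 ✓; |UR| = 21.00 ✓; ∠(QR, RU) = 90.00° ✓; |QR| = 4.900 ✓; bearing(Q→K) − bearing(Q→R) = 123.0° ✓; |QK| = 4.900 ✓; ∠(QK, KL) = 83.60° ✗; |KL| = 19.10 ✓.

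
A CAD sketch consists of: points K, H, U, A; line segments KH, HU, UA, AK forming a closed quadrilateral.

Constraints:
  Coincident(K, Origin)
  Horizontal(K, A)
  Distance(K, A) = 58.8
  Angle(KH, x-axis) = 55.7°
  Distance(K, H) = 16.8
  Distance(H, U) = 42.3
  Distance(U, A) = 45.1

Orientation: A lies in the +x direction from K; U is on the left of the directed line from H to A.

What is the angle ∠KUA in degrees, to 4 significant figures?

67.54°

Checks: |HU| = 42.30 ✓; |UA| = 45.10 ✓.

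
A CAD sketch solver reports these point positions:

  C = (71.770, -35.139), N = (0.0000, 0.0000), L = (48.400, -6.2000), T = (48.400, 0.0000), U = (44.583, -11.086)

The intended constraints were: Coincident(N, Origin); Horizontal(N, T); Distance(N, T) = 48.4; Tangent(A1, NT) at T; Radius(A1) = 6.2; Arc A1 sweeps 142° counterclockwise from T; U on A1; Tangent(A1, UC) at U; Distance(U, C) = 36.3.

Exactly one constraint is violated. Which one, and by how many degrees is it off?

Tangent(A1, UC) at U — off by 3.50°.

N = (0.00, 0.00) ✓; N.y = 0.00, T.y = 0.00 ✓; |NT| = 48.40 ✓; ∠(LT, TN) = 90.00° ✓; |LT| = 6.200 ✓; bearing(L→U) − bearing(L→T) = 142.0° ✓; |LU| = 6.200 ✓; ∠(LU, UC) = 93.50° ✗; |UC| = 36.30 ✓.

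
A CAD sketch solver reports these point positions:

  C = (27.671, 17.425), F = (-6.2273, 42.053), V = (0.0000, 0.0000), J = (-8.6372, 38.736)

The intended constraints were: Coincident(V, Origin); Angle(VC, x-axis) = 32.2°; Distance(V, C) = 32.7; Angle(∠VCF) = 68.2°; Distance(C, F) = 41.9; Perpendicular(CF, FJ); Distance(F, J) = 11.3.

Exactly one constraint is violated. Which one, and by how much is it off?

Distance(F, J) = 11.3 — off by 7.20.

V = (0.00, 0.00) ✓; VC at 32.20° ✓; |VC| = 32.70 ✓; ∠VCF = 68.20° ✓; |CF| = 41.90 ✓; ∠(CF, FJ) = 90.00° ✓; |FJ| = 4.100 ✗.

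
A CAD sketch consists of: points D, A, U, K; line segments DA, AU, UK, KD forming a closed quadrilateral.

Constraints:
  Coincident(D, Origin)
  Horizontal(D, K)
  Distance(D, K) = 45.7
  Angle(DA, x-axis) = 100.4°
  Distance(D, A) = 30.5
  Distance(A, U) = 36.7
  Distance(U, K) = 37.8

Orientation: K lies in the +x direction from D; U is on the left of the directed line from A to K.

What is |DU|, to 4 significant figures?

46.51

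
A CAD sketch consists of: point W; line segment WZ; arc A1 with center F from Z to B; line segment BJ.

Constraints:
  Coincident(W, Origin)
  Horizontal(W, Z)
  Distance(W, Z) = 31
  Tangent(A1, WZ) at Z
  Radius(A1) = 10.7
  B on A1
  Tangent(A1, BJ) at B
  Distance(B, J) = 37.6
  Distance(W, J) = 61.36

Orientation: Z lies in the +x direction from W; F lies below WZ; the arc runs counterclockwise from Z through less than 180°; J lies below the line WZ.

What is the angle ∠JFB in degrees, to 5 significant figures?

74.115°

Checks: |FB| = 10.70 ✓; ∠(FB, BJ) = 90.00° ✓; |BJ| = 37.60 ✓; |WJ| = 61.36 ✓.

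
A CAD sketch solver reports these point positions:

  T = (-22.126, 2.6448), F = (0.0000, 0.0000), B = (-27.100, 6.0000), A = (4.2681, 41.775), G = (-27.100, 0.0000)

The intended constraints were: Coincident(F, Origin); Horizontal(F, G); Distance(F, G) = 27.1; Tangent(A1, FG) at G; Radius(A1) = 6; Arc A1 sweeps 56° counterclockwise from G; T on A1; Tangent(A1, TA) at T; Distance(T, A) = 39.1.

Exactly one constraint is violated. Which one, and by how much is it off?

Distance(T, A) = 39.1 — off by 8.10.

F = (0.00, 0.00) ✓; F.y = 0.00, G.y = 0.00 ✓; |FG| = 27.10 ✓; ∠(BG, GF) = 90.00° ✓; |BG| = 6.000 ✓; bearing(B→T) − bearing(B→G) = 56.00° ✓; |BT| = 6.000 ✓; ∠(BT, TA) = 90.00° ✓; |TA| = 47.20 ✗.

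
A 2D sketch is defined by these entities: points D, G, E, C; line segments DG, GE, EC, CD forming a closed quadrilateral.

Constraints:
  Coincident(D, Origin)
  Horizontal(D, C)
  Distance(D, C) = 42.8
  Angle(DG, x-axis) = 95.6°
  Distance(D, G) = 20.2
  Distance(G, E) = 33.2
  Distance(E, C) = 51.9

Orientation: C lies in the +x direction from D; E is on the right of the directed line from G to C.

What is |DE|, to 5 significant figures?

14.706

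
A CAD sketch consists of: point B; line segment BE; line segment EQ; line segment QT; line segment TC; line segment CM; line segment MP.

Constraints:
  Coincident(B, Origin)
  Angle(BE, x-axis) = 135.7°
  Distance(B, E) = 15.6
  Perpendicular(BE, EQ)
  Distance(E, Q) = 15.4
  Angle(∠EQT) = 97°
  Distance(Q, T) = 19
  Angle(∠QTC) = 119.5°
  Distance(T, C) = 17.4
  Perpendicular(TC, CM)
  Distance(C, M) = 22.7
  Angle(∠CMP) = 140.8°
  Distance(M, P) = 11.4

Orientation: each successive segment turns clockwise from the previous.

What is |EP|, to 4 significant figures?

9.247

B is at the origin; BE runs at 135.7° with length 15.6, so E = (-11.16, 10.90). The perpendicularity gives EQ at right angles to BE, so EQ runs at 45.70°; with |EQ| = 15.4, Q = (-0.4092, 21.92). ∠EQT = 97.0° gives QT at -37.30° from the x-axis; with |QT| = 19.0, T = (14.70, 10.40). ∠QTC = 119.5° gives TC at -97.80° from the x-axis; with |TC| = 17.4, C = (12.34, -6.836). The perpendicularity gives CM at right angles to TC, so CM runs at 172.2°; with |CM| = 22.7, M = (-10.15, -3.755). ∠CMP = 140.8° gives MP at 133.0° from the x-axis; with |MP| = 11.4, P = (-17.92, 4.582). Then |EP| = |P − E| = 9.247.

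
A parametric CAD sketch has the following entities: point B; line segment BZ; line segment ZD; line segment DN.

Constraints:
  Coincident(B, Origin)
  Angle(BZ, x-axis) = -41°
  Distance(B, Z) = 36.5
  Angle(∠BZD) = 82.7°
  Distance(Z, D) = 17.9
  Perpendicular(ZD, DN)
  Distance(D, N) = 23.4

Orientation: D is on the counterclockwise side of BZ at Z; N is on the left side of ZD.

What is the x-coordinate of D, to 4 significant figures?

37.48

B is at the origin; BZ runs at -41.0° with length 36.5, so Z = 36.5·(cos -41.0°, sin -41.0°) = (27.55, -23.95). ∠BZD = 82.7°, so ZD runs at -41.0° + (180° − 82.7°) = 56.30° from the x-axis; with |ZD| = 17.9, D = Z + 17.9·(cos 56.30°, sin 56.30°) = (37.48, -9.054). So D.x = 37.48.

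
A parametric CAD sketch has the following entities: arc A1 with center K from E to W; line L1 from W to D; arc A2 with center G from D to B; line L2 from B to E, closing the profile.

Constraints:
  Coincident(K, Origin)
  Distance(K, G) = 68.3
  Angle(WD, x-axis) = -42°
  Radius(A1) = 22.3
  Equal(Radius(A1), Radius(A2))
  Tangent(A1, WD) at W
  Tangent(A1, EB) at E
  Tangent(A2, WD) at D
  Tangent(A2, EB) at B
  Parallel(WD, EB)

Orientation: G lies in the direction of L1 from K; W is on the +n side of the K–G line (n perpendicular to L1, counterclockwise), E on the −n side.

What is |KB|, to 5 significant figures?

71.848

Tangency of A1 to both parallel lines with radius 22.3 puts W and E at K ± 22.3·n: W = (14.922, 16.572), E = (-14.922, -16.572). Equal radii place D and B the same way about G: D = G + 22.3·n = (65.678, -29.129), B = G − 22.3·n = (35.835, -62.274). Then |KB| = |B − K| = 71.848.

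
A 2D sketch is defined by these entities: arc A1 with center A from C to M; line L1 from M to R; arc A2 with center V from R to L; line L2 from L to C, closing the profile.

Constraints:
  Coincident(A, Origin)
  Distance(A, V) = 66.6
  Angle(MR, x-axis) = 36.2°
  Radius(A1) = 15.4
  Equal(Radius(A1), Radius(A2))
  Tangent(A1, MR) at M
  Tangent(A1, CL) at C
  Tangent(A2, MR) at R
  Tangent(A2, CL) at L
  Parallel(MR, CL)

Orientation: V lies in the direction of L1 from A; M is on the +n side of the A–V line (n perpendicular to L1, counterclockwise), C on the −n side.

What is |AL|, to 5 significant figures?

68.357

The slot axis is L1's direction at 36.2°, so u = (cos 36.2°, sin 36.2°) = (0.80696, 0.59061) and n = (−sin 36.2°, cos 36.2°) = (-0.59061, 0.80696). A is at the origin and V lies 66.6 along u from A, so V = 66.6·u = (53.744, 39.334). Tangency of A1 to both parallel lines with radius 15.4 puts M and C at A ± 15.4·n: M = (-9.0953, 12.427), C = (9.0953, -12.427). Equal radii place R and L the same way about V: R = V + 15.4·n = (44.648, 51.762), L = V − 15.4·n = (62.839, 26.907). Then |AL| = |L − A| = 68.357.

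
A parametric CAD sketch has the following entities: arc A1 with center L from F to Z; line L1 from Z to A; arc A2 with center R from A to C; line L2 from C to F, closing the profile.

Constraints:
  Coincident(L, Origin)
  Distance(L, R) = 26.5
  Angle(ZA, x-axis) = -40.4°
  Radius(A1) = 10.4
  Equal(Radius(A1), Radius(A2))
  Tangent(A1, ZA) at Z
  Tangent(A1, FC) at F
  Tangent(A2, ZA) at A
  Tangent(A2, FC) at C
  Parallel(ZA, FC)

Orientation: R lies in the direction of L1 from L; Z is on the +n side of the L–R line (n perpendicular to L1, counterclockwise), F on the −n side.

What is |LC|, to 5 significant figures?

28.468

The slot axis is L1's direction at -40.4°, so u = (cos -40.4°, sin -40.4°) = (0.76154, -0.64812) and n = (−sin -40.4°, cos -40.4°) = (0.64812, 0.76154). L is at the origin and R lies 26.5 along u from L, so R = 26.5·u = (20.181, -17.175). Tangency of A1 to both parallel lines with radius 10.4 puts Z and F at L ± 10.4·n: Z = (6.7404, 7.9200), F = (-6.7404, -7.9200). Equal radii place A and C the same way about R: A = R + 10.4·n = (26.921, -9.2552), C = R − 10.4·n = (13.440, -25.095). Then |LC| = |C − L| = 28.468.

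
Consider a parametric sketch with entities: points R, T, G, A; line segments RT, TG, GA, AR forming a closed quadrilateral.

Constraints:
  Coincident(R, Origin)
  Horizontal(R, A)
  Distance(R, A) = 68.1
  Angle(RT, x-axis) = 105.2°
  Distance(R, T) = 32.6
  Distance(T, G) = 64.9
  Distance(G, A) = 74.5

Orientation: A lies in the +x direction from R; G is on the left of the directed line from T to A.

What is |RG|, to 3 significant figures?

82.6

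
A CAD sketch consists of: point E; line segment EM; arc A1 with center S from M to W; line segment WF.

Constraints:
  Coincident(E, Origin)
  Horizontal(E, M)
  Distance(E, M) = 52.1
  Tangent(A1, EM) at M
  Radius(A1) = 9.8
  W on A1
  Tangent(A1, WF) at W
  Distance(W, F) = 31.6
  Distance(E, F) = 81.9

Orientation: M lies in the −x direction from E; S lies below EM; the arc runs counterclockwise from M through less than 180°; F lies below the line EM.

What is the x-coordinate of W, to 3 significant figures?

-61.0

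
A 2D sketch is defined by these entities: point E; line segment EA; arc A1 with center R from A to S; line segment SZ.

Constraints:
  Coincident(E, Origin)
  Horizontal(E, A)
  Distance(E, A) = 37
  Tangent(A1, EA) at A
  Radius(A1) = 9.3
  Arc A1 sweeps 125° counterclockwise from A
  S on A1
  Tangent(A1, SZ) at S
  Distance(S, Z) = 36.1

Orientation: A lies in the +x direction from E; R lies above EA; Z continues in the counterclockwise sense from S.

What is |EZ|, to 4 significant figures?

50.26

On A1, A sits at bearing -90° from R; a 125° counterclockwise sweep puts S at bearing 35°, so S = R + 9.3·(cos 35°, sin 35°) = (44.62, 14.63). A1 meets SZ tangentially, so RS is at right angles to SZ, so SZ runs along (−sin 35°, cos 35°); with |SZ| = 36.1, Z = (23.91, 44.21). Then |EZ| = |Z − E| = 50.26.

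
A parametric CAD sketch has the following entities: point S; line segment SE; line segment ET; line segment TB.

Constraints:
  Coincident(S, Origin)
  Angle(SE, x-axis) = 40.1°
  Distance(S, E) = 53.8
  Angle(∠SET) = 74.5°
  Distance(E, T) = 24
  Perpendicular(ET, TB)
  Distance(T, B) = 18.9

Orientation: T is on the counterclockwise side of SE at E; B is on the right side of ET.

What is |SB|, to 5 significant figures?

71.395

∠SET = 74.5°, so ET runs at 40.1° + (180° − 74.5°) = 145.60° from the x-axis; with |ET| = 24.0, T = E + 24.0·(cos 145.60°, sin 145.60°) = (21.350, 48.213). ET ⟂ TB; with |TB| = 18.9 on the right of ET, B = T + 18.9·(0.56497, 0.82511) = (32.028, 63.808). Then |SB| = |B − S| = 71.395.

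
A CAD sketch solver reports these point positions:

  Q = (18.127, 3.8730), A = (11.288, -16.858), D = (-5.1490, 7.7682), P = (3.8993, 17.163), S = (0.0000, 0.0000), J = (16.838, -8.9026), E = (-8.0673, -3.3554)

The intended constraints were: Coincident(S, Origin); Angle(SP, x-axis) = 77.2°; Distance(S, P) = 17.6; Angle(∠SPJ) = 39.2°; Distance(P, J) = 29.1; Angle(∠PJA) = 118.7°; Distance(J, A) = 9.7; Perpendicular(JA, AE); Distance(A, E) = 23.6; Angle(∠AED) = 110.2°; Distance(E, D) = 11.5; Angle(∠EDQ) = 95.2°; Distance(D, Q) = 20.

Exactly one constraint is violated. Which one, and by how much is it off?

Distance(D, Q) = 20 — off by 3.60.

S = (0.00, 0.00) ✓; SP at 77.20° ✓; |SP| = 17.60 ✓; ∠SPJ = 39.20° ✓; |PJ| = 29.10 ✓; ∠PJA = 118.7° ✓; |JA| = 9.700 ✓; ∠(JA, AE) = 90.00° ✓; |AE| = 23.60 ✓; ∠AED = 110.2° ✓; |ED| = 11.50 ✓; ∠EDQ = 95.20° ✓; |DQ| = 23.60 ✗.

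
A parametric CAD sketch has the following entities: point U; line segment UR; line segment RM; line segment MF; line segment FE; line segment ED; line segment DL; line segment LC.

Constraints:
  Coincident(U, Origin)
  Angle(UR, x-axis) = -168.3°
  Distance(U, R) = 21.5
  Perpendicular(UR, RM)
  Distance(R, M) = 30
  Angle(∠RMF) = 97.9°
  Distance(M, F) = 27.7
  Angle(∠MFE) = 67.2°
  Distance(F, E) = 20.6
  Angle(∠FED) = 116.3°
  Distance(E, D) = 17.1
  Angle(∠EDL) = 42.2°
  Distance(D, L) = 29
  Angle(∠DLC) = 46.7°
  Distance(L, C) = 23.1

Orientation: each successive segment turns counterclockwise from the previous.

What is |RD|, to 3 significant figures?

11.8

U is at the origin; UR runs at -168.3° with length 21.5, so R = (-21.1, -4.36). UR ⟂ RM, so RM runs at -78.3°; with |RM| = 30.0, M = (-15.0, -33.7). ∠RMF = 97.9° gives MF at 3.80° from the x-axis; with |MF| = 27.7, F = (12.7, -31.9). ∠MFE = 67.2° gives FE at 117° from the x-axis; with |FE| = 20.6, E = (3.45, -13.5). ∠FED = 116.3° gives ED at -180° from the x-axis; with |ED| = 17.1, D = (-13.7, -13.6). Then |RD| = |D − R| = 11.8.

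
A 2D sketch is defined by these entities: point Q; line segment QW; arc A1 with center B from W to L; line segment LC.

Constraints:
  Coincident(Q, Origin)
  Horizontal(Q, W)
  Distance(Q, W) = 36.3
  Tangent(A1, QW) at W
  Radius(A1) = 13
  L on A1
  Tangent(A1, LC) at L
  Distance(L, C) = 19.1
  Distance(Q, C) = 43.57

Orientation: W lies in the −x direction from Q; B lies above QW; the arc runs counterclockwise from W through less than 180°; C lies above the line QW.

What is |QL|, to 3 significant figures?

28.1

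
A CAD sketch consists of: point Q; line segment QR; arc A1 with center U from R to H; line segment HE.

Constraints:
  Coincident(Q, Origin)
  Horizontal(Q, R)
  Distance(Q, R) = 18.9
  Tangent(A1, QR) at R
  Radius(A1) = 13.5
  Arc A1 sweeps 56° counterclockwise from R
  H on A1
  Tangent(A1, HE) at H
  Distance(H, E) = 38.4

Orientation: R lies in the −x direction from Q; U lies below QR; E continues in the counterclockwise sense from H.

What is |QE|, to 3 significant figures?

63.9

Q is at the origin; QR is horizontal with |QR| = 18.9 and R on the −x side, so R = (-18.9, 0.00). A1 meets QR tangentially, so UR is at right angles to QR, so U = R + (0, -13.5) = (-18.9, -13.5). On A1, R sits at bearing 90° from U; a 56° counterclockwise sweep puts H at bearing 146°, so H = U + 13.5·(cos 146°, sin 146°) = (-30.1, -5.95). Since A1 is tangent to HE there, UH ⟂ HE, so HE runs along (−sin 146°, cos 146°); with |HE| = 38.4, E = (-51.6, -37.8). Then |QE| = |E − Q| = 63.9.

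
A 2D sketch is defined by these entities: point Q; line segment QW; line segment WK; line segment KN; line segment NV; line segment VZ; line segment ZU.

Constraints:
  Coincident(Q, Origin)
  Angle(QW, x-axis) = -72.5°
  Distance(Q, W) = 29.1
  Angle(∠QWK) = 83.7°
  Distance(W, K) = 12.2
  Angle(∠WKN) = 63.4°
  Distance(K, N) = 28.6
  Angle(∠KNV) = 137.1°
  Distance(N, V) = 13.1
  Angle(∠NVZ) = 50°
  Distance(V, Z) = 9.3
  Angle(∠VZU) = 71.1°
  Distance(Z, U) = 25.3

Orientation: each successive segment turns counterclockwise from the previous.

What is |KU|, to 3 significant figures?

37.2

Q is at the origin; QW runs at -72.5° with length 29.1, so W = (8.75, -27.8). ∠QWK = 83.7° gives WK at 23.8° from the x-axis; with |WK| = 12.2, K = (19.9, -22.8). ∠WKN = 63.4° gives KN at 140° from the x-axis; with |KN| = 28.6, N = (-2.12, -4.60). ∠KNV = 137.1° gives NV at -177° from the x-axis; with |NV| = 13.1, V = (-15.2, -5.35). ∠NVZ = 50.0° gives VZ at -46.7° from the x-axis; with |VZ| = 9.3, Z = (-8.82, -12.1). ∠VZU = 71.1° gives ZU at 62.2° from the x-axis; with |ZU| = 25.3, U = (2.98, 10.3). Then |KU| = |U − K| = 37.2.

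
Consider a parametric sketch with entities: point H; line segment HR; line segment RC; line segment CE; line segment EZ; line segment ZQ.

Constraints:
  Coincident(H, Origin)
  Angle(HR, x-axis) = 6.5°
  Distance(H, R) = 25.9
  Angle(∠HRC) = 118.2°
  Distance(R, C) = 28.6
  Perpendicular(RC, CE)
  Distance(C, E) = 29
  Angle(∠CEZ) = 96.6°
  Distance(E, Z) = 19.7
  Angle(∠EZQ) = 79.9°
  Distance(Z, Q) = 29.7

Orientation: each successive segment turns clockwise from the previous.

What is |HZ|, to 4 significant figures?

22.88

H is at the origin; HR runs at 6.5° with length 25.9, so R = (25.73, 2.932). ∠HRC = 118.2° gives RC at -55.30° from the x-axis; with |RC| = 28.6, C = (42.01, -20.58). The perpendicularity gives CE at right angles to RC, so CE runs at -145.3°; with |CE| = 29.0, E = (18.17, -37.09). ∠CEZ = 96.6° gives EZ at 131.3° from the x-axis; with |EZ| = 19.7, Z = (5.171, -22.29). Then |HZ| = |Z − H| = 22.88.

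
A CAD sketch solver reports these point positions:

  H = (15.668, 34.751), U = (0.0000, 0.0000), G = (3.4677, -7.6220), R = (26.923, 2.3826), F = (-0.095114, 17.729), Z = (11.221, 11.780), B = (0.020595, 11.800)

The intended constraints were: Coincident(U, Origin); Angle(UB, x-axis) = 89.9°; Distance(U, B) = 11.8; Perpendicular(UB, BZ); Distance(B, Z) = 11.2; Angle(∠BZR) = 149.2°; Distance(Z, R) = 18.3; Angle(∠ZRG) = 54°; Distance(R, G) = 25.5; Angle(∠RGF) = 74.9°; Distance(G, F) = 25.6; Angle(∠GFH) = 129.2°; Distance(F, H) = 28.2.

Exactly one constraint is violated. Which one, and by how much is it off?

Distance(F, H) = 28.2 — off by 5.00.

U = (0.00, 0.00) ✓; UB at 89.90° ✓; |UB| = 11.80 ✓; ∠(UB, BZ) = 90.00° ✓; |BZ| = 11.20 ✓; ∠BZR = 149.2° ✓; |ZR| = 18.30 ✓; ∠ZRG = 54.00° ✓; |RG| = 25.50 ✓; ∠RGF = 74.90° ✓; |GF| = 25.60 ✓; ∠GFH = 129.2° ✓; |FH| = 23.20 ✗.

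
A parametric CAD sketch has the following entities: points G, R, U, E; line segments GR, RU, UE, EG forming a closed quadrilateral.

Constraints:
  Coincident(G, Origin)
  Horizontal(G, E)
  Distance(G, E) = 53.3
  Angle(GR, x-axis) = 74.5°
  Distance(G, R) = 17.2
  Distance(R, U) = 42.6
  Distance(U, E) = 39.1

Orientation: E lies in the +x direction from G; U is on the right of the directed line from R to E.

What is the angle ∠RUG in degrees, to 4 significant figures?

20.23°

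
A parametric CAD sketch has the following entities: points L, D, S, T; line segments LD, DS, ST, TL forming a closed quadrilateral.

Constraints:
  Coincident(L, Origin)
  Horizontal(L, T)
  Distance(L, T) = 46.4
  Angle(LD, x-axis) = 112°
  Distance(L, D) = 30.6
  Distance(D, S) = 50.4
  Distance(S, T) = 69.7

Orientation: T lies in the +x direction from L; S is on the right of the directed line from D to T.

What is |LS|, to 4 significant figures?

29.20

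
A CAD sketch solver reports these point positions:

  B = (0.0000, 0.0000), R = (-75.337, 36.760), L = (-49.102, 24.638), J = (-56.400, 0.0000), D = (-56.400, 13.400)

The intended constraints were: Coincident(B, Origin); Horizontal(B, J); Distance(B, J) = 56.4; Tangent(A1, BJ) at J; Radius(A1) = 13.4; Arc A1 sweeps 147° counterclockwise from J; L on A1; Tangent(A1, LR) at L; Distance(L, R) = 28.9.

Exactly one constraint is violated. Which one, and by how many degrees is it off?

Tangent(A1, LR) at L — off by 8.20°.

B = (0.00, 0.00) ✓; B.y = 0.00, J.y = 0.00 ✓; |BJ| = 56.40 ✓; ∠(DJ, JB) = 90.00° ✓; |DJ| = 13.40 ✓; bearing(D→L) − bearing(D→J) = 147.0° ✓; |DL| = 13.40 ✓; ∠(DL, LR) = 81.80° ✗; |LR| = 28.90 ✓.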